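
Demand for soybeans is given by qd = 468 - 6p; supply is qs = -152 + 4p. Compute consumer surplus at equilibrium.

Consumer surplus = 768

Equilibrium: 468 - 6p = -152 + 4p gives p* = 62, q* = 96.
Demand choke price (qd = 0): p = 78.
CS = ½(78 − 62)(96) = 768.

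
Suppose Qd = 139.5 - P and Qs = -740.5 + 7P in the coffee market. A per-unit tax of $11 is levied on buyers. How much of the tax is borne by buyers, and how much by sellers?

Pre-tax equilibrium: P* = 110, Q* = 29.5.
Tax on buyers shifts demand to Qd = 139.5 − 1(P + 11) = 128.5 - P.
128.5 - P = -740.5 + 7P gives seller price Ps = 108.625; buyers pay Pb = 108.625 + 11 = 119.625.
New quantity: Q = 139.5 − 1(119.625) = 19.875.
Buyer burden = 119.625 − 110 = 9.625; seller burden = 110 − 108.625 = 1.375.

Buyers bear $9.625, sellers bear $1.375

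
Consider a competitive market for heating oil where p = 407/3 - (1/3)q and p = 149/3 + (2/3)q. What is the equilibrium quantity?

q* = 86

Set the two price expressions equal: 407/3 - (1/3)q = 149/3 + (2/3)q.
86 = q, so q* = 86.
p* = 407/3 − (1/3)(86) = 107.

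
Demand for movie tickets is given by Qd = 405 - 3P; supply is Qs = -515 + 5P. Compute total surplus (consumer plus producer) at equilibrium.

Total surplus = 960

Equilibrium: 405 - 3P = -515 + 5P gives P* = 115, Q* = 60.
Demand choke price: P = 135; supply starts at P = 103.
CS = ½(135 − 115)(60) = 600; PS = ½(115 − 103)(60) = 360.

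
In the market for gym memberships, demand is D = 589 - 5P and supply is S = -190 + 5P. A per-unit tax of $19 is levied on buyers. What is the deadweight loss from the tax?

Deadweight loss = 451.25

Pre-tax equilibrium: P* = 77.9, Q* = 199.5.
Tax on buyers shifts demand to D = 589 − 5(P + 19) = 494 - 5P.
494 - 5P = -190 + 5P gives seller price Ps = 68.4; buyers pay Pb = 68.4 + 19 = 87.4.
New quantity: Q = 589 − 5(87.4) = 152.
DWL = ½ × 19 × (199.5 − 152) = 451.25.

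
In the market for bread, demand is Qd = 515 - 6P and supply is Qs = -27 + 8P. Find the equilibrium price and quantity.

P* = 271/7, Q* = 1979/7

Set Qd = Qs: 515 - 6P = -27 + 8P.
542 = 14P, so P* = 271/7.
Q* = 515 − 6(271/7) = 1979/7.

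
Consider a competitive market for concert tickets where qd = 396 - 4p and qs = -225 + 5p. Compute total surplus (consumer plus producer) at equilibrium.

Total surplus = 3240

Equilibrium: 396 - 4p = -225 + 5p gives p* = 69, q* = 120.
Demand choke price: p = 99; supply starts at p = 45.
CS = ½(99 − 69)(120) = 1800; PS = ½(69 − 45)(120) = 1440.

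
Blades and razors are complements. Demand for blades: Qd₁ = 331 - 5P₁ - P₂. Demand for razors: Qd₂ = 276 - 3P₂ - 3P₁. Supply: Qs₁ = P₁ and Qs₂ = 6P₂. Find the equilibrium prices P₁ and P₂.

Market 1: 331 - 5P₁ - P₂ = P₁ → 6P₁ + P₂ = 331.
Market 2: 9P₂ + 3P₁ = 276.
Eliminating P₂: 9×(1) − 1×(2) gives 51P₁ = 2703, so P₁ = 53.
Back-substitute into (2): P₂ = (276 − 3×53) / 9 = 13.

P₁ = 53, P₂ = 13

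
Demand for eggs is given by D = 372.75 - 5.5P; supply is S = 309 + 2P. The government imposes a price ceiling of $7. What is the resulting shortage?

Equilibrium price would be P* = 8.5, so the ceiling at 7 binds.
At P = 7: D = 372.75 − 5.5(7) = 334.25, S = 309 + 2(7) = 323.
Shortage = 334.25 − 323 = 11.25.

Shortage = 11.25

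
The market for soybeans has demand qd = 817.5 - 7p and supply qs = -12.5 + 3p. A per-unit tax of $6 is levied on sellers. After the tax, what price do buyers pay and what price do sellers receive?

Pre-tax equilibrium: p* = 83, q* = 236.5.
Tax on sellers shifts supply to qs = -12.5 + 3(p − 6) = -30.5 + 3p.
817.5 - 7p = -30.5 + 3p gives buyer price pb = 84.8; sellers receive ps = 84.8 − 6 = 78.8.
New quantity: q = 817.5 − 7(84.8) = 223.9.

Buyers pay $84.8, sellers receive $78.8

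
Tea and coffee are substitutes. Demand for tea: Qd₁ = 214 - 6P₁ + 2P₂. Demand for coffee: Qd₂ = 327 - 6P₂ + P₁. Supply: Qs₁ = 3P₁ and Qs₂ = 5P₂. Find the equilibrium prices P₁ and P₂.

P₁ = 3008/97, P₂ = 3157/97

Market 1: 214 - 6P₁ + 2P₂ = 3P₁ → 9P₁ - 2P₂ = 214.
Market 2: 11P₂ - P₁ = 327.
Eliminating P₂: 11×(1) + 2×(2) gives 97P₁ = 3008, so P₁ = 3008/97.
Back-substitute into (2): P₂ = (327 + 1×3008/97) / 11 = 3157/97.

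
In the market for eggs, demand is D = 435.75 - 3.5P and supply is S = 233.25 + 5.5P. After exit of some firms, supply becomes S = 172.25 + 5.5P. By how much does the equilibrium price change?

ΔP = 61/9

Original equilibrium: P* = 22.5, Q* = 357.
New equilibrium: 435.75 - 3.5P = 172.25 + 5.5P, so 263.5 = 9P and P' = 527/18; Q' = 435.75 − 3.5(527/18) = 5999/18.
Change in price: 527/18 − 22.5 = 61/9.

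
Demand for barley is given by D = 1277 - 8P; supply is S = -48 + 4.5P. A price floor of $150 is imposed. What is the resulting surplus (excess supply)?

Equilibrium price would be P* = 106, so the floor at 150 binds.
At P = 150: D = 77, S = 627.
Surplus = 627 − 77 = 550.

Surplus = 550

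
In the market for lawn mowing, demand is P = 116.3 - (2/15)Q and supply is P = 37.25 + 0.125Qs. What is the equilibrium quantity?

Set the two price expressions equal: 116.3 - (2/15)Q = 37.25 + 0.125Q.
79.05 = (31/120)Q, so Q* = 306.
P* = 116.3 − (2/15)(306) = 75.5.

Q* = 306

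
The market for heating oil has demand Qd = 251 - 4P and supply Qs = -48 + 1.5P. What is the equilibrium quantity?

Q* = 369/11

Set Qd = Qs: 251 - 4P = -48 + 1.5P.
299 = 5.5P, so P* = 598/11.
Q* = 251 − 4(598/11) = 369/11.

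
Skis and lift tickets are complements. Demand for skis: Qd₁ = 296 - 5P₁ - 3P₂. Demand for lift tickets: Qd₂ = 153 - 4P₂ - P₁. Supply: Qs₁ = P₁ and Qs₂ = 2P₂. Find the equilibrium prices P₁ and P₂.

Market 1: 296 - 5P₁ - 3P₂ = P₁ → 6P₁ + 3P₂ = 296.
Market 2: 6P₂ + P₁ = 153.
Eliminating P₂: 6×(1) − 3×(2) gives 33P₁ = 1317, so P₁ = 439/11.
Back-substitute into (2): P₂ = (153 − 1×439/11) / 6 = 622/33.

P₁ = 439/11, P₂ = 622/33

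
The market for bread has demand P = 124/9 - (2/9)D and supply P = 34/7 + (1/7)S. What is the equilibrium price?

Set the two price expressions equal: 124/9 - (2/9)Q = 34/7 + (1/7)Q.
562/63 = (23/63)Q, so Q* = 562/23.
P* = 124/9 − (2/9)(562/23) = 192/23.

P* = 192/23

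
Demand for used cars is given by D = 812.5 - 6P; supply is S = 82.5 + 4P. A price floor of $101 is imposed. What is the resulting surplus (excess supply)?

Surplus = 280

Equilibrium price would be P* = 73, so the floor at 101 binds.
At P = 101: D = 206.5, S = 486.5.
Surplus = 486.5 − 206.5 = 280.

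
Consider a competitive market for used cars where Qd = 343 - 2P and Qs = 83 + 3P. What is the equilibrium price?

Set Qd = Qs: 343 - 2P = 83 + 3P.
260 = 5P, so P* = 52.
Q* = 343 − 2(52) = 239.

P* = 52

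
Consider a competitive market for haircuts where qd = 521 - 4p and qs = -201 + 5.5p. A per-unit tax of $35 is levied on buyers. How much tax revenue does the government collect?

Pre-tax equilibrium: p* = 76, q* = 217.
Tax on buyers shifts demand to qd = 521 − 4(p + 35) = 381 - 4p.
381 - 4p = -201 + 5.5p gives seller price ps = 1164/19; buyers pay pb = 1164/19 + 35 = 1829/19.
New quantity: q = 521 − 4(1829/19) = 2583/19.
Revenue = 35 × 2583/19 = 90405/19.

Tax revenue = 90405/19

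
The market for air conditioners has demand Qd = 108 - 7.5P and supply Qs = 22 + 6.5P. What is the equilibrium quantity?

Set Qd = Qs: 108 - 7.5P = 22 + 6.5P.
86 = 14P, so P* = 43/7.
Q* = 108 − 7.5(43/7) = 867/14.

Q* = 867/14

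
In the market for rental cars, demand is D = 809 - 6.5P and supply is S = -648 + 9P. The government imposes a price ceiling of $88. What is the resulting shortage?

Shortage = 93

Equilibrium price would be P* = 94, so the ceiling at 88 binds.
At P = 88: D = 809 − 6.5(88) = 237, S = -648 + 9(88) = 144.
Shortage = 237 − 144 = 93.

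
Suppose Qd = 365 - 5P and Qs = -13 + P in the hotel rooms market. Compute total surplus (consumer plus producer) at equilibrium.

Equilibrium: 365 - 5P = -13 + P gives P* = 63, Q* = 50.
Demand choke price: P = 73; supply starts at P = 13.
CS = ½(73 − 63)(50) = 250; PS = ½(63 − 13)(50) = 1250.

Total surplus = 1500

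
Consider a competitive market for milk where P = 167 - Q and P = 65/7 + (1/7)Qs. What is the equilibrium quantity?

Q* = 138

Set the two price expressions equal: 167 - Q = 65/7 + (1/7)Q.
1104/7 = (8/7)Q, so Q* = 138.
P* = 167 − (1)(138) = 29.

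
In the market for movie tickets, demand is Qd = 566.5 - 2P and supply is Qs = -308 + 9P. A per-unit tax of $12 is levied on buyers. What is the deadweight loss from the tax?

Deadweight loss = 1296/11

Pre-tax equilibrium: P* = 79.5, Q* = 407.5.
Tax on buyers shifts demand to Qd = 566.5 − 2(P + 12) = 542.5 - 2P.
542.5 - 2P = -308 + 9P gives seller price Ps = 1701/22; buyers pay Pb = 1701/22 + 12 = 1965/22.
New quantity: Q = 566.5 − 2(1965/22) = 8533/22.
DWL = ½ × 12 × (407.5 − 8533/22) = 1296/11.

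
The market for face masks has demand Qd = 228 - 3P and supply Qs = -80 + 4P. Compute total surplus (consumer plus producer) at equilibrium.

Equilibrium: 228 - 3P = -80 + 4P gives P* = 44, Q* = 96.
Demand choke price: P = 76; supply starts at P = 20.
CS = ½(76 − 44)(96) = 1536; PS = ½(44 − 20)(96) = 1152.

Total surplus = 2688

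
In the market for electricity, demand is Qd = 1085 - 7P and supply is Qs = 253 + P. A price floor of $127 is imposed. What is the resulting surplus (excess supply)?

Equilibrium price would be P* = 104, so the floor at 127 binds.
At P = 127: Qd = 196, Qs = 380.
Surplus = 380 − 196 = 184.

Surplus = 184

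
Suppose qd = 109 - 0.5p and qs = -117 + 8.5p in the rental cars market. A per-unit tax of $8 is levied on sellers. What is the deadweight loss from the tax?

Pre-tax equilibrium: p* = 226/9, q* = 868/9.
Tax on sellers shifts supply to qs = -117 + 8.5(p − 8) = -185 + 8.5p.
109 - 0.5p = -185 + 8.5p gives buyer price pb = 98/3; sellers receive ps = 98/3 − 8 = 74/3.
New quantity: q = 109 − 0.5(98/3) = 278/3.
DWL = ½ × 8 × (868/9 − 278/3) = 136/9.

Deadweight loss = 136/9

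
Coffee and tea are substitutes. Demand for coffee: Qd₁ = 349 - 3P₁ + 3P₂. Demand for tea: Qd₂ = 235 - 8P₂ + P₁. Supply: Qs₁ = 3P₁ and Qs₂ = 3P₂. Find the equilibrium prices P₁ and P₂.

P₁ = 4544/63, P₂ = 1759/63

Market 1: 349 - 3P₁ + 3P₂ = 3P₁ → 6P₁ - 3P₂ = 349.
Market 2: 11P₂ - P₁ = 235.
Eliminating P₂: 11×(1) + 3×(2) gives 63P₁ = 4544, so P₁ = 4544/63.
Back-substitute into (2): P₂ = (235 + 1×4544/63) / 11 = 1759/63.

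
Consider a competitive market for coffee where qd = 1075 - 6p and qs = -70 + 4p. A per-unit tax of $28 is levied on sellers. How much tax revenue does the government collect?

Pre-tax equilibrium: p* = 114.5, q* = 388.
Tax on sellers shifts supply to qs = -70 + 4(p − 28) = -182 + 4p.
1075 - 6p = -182 + 4p gives buyer price pb = 125.7; sellers receive ps = 125.7 − 28 = 97.7.
New quantity: q = 1075 − 6(125.7) = 320.8.
Revenue = 28 × 320.8 = 8982.4.

Tax revenue = 8982.4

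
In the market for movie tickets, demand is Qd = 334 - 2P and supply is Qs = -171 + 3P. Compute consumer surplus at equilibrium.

Consumer surplus = 4356

Equilibrium: 334 - 2P = -171 + 3P gives P* = 101, Q* = 132.
Demand choke price (Qd = 0): P = 167.
CS = ½(167 − 101)(132) = 4356.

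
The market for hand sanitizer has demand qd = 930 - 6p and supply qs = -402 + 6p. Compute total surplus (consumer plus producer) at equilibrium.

Equilibrium: 930 - 6p = -402 + 6p gives p* = 111, q* = 264.
Demand choke price: p = 155; supply starts at p = 67.
CS = ½(155 − 111)(264) = 5808; PS = ½(111 − 67)(264) = 5808.

Total surplus = 11616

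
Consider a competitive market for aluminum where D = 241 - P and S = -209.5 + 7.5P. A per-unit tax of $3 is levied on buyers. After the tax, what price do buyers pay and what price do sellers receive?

Pre-tax equilibrium: P* = 53, Q* = 188.
Tax on buyers shifts demand to D = 241 − 1(P + 3) = 238 - P.
238 - P = -209.5 + 7.5P gives seller price Ps = 895/17; buyers pay Pb = 895/17 + 3 = 946/17.
New quantity: Q = 241 − 1(946/17) = 3151/17.

Buyers pay 946/17, sellers receive 895/17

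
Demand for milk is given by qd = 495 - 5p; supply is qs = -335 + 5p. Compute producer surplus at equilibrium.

Producer surplus = 640

Equilibrium: 495 - 5p = -335 + 5p gives p* = 83, q* = 80.
Supply starts at p = 67 (where qs = 0).
PS = ½(83 − 67)(80) = 640.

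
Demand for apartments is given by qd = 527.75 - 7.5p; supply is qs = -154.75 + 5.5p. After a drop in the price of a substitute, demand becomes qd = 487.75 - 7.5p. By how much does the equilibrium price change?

Original equilibrium: p* = 52.5, q* = 134.
New equilibrium: 487.75 - 7.5p = -154.75 + 5.5p, so 642.5 = 13p and p' = 1285/26; q' = 487.75 − 7.5(1285/26) = 1522/13.
Change in price: 1285/26 − 52.5 = -40/13.

Δp = -40/13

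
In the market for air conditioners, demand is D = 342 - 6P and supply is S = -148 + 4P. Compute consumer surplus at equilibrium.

Equilibrium: 342 - 6P = -148 + 4P gives P* = 49, Q* = 48.
Demand choke price (D = 0): P = 57.
CS = ½(57 − 49)(48) = 192.

Consumer surplus = 192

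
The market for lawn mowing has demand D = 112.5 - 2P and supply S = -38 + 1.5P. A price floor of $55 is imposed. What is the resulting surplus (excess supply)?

Surplus = 42

Equilibrium price would be P* = 43, so the floor at 55 binds.
At P = 55: D = 2.5, S = 44.5.
Surplus = 44.5 − 2.5 = 42.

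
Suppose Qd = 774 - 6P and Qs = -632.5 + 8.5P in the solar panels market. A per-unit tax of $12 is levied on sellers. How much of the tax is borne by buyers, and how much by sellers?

Pre-tax equilibrium: P* = 97, Q* = 192.
Tax on sellers shifts supply to Qs = -632.5 + 8.5(P − 12) = -734.5 + 8.5P.
774 - 6P = -734.5 + 8.5P gives buyer price Pb = 3017/29; sellers receive Ps = 3017/29 − 12 = 2669/29.
New quantity: Q = 774 − 6(3017/29) = 4344/29.
Buyer burden = 3017/29 − 97 = 204/29; seller burden = 97 − 2669/29 = 144/29.

Buyers bear 204/29, sellers bear 144/29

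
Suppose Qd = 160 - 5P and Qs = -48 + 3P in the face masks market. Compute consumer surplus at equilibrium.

Consumer surplus = 90

Equilibrium: 160 - 5P = -48 + 3P gives P* = 26, Q* = 30.
Demand choke price (Qd = 0): P = 32.
CS = ½(32 − 26)(30) = 90.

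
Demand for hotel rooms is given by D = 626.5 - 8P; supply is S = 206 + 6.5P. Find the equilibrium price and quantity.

Set D = S: 626.5 - 8P = 206 + 6.5P.
420.5 = 14.5P, so P* = 29.
Q* = 626.5 − 8(29) = 394.5.

P* = 29, Q* = 394.5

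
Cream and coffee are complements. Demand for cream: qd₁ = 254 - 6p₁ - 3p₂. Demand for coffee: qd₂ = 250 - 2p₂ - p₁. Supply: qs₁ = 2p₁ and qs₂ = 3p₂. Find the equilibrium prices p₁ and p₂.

Market 1: 254 - 6p₁ - 3p₂ = 2p₁ → 8p₁ + 3p₂ = 254.
Market 2: 5p₂ + p₁ = 250.
Eliminating p₂: 5×(1) − 3×(2) gives 37p₁ = 520, so p₁ = 520/37.
Back-substitute into (2): p₂ = (250 − 1×520/37) / 5 = 1746/37.

p₁ = 520/37, p₂ = 1746/37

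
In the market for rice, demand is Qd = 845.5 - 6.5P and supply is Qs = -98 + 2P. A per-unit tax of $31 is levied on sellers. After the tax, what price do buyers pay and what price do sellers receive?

Pre-tax equilibrium: P* = 111, Q* = 124.
Tax on sellers shifts supply to Qs = -98 + 2(P − 31) = -160 + 2P.
845.5 - 6.5P = -160 + 2P gives buyer price Pb = 2011/17; sellers receive Ps = 2011/17 − 31 = 1484/17.
New quantity: Q = 845.5 − 6.5(2011/17) = 1302/17.

Buyers pay 2011/17, sellers receive 1484/17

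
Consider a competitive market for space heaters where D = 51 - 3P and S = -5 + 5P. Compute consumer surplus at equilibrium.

Consumer surplus = 150

Equilibrium: 51 - 3P = -5 + 5P gives P* = 7, Q* = 30.
Demand choke price (D = 0): P = 17.
CS = ½(17 − 7)(30) = 150.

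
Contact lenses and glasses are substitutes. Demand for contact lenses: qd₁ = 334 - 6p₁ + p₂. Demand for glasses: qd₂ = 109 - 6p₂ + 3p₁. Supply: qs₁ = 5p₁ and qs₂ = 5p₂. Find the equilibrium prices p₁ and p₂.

p₁ = 3783/118, p₂ = 2201/118

Market 1: 334 - 6p₁ + p₂ = 5p₁ → 11p₁ - p₂ = 334.
Market 2: 11p₂ - 3p₁ = 109.
Eliminating p₂: 11×(1) + 1×(2) gives 118p₁ = 3783, so p₁ = 3783/118.
Back-substitute into (2): p₂ = (109 + 3×3783/118) / 11 = 2201/118.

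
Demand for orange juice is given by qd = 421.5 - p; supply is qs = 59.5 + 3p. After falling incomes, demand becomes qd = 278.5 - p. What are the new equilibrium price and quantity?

Original equilibrium: p* = 90.5, q* = 331.
New equilibrium: 278.5 - p = 59.5 + 3p, so 219 = 4p and p' = 54.75; q' = 278.5 − 1(54.75) = 223.75.

p' = 54.75, q' = 223.75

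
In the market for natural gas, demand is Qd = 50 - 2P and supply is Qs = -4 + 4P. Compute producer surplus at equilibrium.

Equilibrium: 50 - 2P = -4 + 4P gives P* = 9, Q* = 32.
Supply starts at P = 1 (where Qs = 0).
PS = ½(9 − 1)(32) = 128.

Producer surplus = 128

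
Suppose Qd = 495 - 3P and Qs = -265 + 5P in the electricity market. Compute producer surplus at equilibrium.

Producer surplus = 4410

Equilibrium: 495 - 3P = -265 + 5P gives P* = 95, Q* = 210.
Supply starts at P = 53 (where Qs = 0).
PS = ½(95 − 53)(210) = 4410.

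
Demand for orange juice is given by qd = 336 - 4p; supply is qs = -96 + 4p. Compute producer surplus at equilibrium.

Equilibrium: 336 - 4p = -96 + 4p gives p* = 54, q* = 120.
Supply starts at p = 24 (where qs = 0).
PS = ½(54 − 24)(120) = 1800.

Producer surplus = 1800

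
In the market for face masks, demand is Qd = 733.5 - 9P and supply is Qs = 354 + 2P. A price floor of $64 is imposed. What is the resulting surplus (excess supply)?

Surplus = 324.5

Equilibrium price would be P* = 34.5, so the floor at 64 binds.
At P = 64: Qd = 157.5, Qs = 482.
Surplus = 482 − 157.5 = 324.5.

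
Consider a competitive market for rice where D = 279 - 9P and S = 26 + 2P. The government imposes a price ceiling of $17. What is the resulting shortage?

Equilibrium price would be P* = 23, so the ceiling at 17 binds.
At P = 17: D = 279 − 9(17) = 126, S = 26 + 2(17) = 60.
Shortage = 126 − 60 = 66.

Shortage = 66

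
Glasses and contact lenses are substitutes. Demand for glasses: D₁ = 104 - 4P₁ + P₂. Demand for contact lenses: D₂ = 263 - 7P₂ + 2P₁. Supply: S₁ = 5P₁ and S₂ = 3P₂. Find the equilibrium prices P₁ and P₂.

Market 1: 104 - 4P₁ + P₂ = 5P₁ → 9P₁ - P₂ = 104.
Market 2: 10P₂ - 2P₁ = 263.
Eliminating P₂: 10×(1) + 1×(2) gives 88P₁ = 1303, so P₁ = 1303/88.
Back-substitute into (2): P₂ = (263 + 2×1303/88) / 10 = 2575/88.

P₁ = 1303/88, P₂ = 2575/88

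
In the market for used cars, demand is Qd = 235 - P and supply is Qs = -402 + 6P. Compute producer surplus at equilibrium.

Equilibrium: 235 - P = -402 + 6P gives P* = 91, Q* = 144.
Supply starts at P = 67 (where Qs = 0).
PS = ½(91 − 67)(144) = 1728.

Producer surplus = 1728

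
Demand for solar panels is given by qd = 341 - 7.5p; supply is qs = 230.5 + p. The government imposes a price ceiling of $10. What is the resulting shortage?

Equilibrium price would be p* = 13, so the ceiling at 10 binds.
At p = 10: qd = 341 − 7.5(10) = 266, qs = 230.5 + 1(10) = 240.5.
Shortage = 266 − 240.5 = 25.5.

Shortage = 25.5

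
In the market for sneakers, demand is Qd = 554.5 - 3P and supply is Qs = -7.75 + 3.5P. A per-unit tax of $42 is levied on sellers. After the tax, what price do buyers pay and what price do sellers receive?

Pre-tax equilibrium: P* = 86.5, Q* = 295.
Tax on sellers shifts supply to Qs = -7.75 + 3.5(P − 42) = -154.75 + 3.5P.
554.5 - 3P = -154.75 + 3.5P gives buyer price Pb = 2837/26; sellers receive Ps = 2837/26 − 42 = 1745/26.
New quantity: Q = 554.5 − 3(2837/26) = 2953/13.

Buyers pay 2837/26, sellers receive 1745/26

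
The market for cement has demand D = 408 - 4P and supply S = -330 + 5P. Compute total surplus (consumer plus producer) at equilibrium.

Total surplus = 1440

Equilibrium: 408 - 4P = -330 + 5P gives P* = 82, Q* = 80.
Demand choke price: P = 102; supply starts at P = 66.
CS = ½(102 − 82)(80) = 800; PS = ½(82 − 66)(80) = 640.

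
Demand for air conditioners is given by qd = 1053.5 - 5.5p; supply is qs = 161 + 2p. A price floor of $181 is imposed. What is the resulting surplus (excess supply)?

Equilibrium price would be p* = 119, so the floor at 181 binds.
At p = 181: qd = 58, qs = 523.
Surplus = 523 − 58 = 465.

Surplus = 465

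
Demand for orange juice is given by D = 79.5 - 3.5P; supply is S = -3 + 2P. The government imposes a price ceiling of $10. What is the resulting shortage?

Shortage = 27.5

Equilibrium price would be P* = 15, so the ceiling at 10 binds.
At P = 10: D = 79.5 − 3.5(10) = 44.5, S = -3 + 2(10) = 17.
Shortage = 44.5 − 17 = 27.5.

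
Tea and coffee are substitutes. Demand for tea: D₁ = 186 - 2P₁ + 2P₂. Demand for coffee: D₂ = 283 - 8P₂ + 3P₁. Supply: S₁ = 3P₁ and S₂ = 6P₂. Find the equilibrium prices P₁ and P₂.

P₁ = 49.53125, P₂ = 30.828125

Market 1: 186 - 2P₁ + 2P₂ = 3P₁ → 5P₁ - 2P₂ = 186.
Market 2: 14P₂ - 3P₁ = 283.
Eliminating P₂: 14×(1) + 2×(2) gives 64P₁ = 3170, so P₁ = 49.53125.
Back-substitute into (2): P₂ = (283 + 3×49.53125) / 14 = 30.828125.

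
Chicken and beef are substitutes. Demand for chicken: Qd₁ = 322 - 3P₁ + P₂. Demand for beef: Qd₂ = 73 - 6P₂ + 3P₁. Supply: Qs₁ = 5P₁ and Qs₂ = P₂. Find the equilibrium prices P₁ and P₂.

Market 1: 322 - 3P₁ + P₂ = 5P₁ → 8P₁ - P₂ = 322.
Market 2: 7P₂ - 3P₁ = 73.
Eliminating P₂: 7×(1) + 1×(2) gives 53P₁ = 2327, so P₁ = 2327/53.
Back-substitute into (2): P₂ = (73 + 3×2327/53) / 7 = 1550/53.

P₁ = 2327/53, P₂ = 1550/53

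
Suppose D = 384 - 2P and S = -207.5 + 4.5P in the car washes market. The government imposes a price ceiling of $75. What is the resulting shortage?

Equilibrium price would be P* = 91, so the ceiling at 75 binds.
At P = 75: D = 384 − 2(75) = 234, S = -207.5 + 4.5(75) = 130.
Shortage = 234 − 130 = 104.

Shortage = 104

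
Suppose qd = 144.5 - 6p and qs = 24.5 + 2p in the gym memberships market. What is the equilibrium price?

p* = 15

Set qd = qs: 144.5 - 6p = 24.5 + 2p.
120 = 8p, so p* = 15.
q* = 144.5 − 6(15) = 54.5.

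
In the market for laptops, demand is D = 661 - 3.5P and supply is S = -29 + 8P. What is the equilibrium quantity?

Set D = S: 661 - 3.5P = -29 + 8P.
690 = 11.5P, so P* = 60.
Q* = 661 − 3.5(60) = 451.

Q* = 451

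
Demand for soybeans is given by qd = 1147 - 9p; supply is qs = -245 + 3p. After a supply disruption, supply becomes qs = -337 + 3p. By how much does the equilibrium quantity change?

Δq = -69

Original equilibrium: p* = 116, q* = 103.
New equilibrium: 1147 - 9p = -337 + 3p, so 1484 = 12p and p' = 371/3; q' = 1147 − 9(371/3) = 34.
Change in quantity: 34 − 103 = -69.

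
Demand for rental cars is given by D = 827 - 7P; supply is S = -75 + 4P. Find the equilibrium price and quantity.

Set D = S: 827 - 7P = -75 + 4P.
902 = 11P, so P* = 82.
Q* = 827 − 7(82) = 253.

P* = 82, Q* = 253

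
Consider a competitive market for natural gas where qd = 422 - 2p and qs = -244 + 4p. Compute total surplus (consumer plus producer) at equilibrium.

Total surplus = 15000

Equilibrium: 422 - 2p = -244 + 4p gives p* = 111, q* = 200.
Demand choke price: p = 211; supply starts at p = 61.
CS = ½(211 − 111)(200) = 10000; PS = ½(111 − 61)(200) = 5000.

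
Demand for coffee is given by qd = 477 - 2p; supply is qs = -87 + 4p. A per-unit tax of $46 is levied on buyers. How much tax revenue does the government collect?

Pre-tax equilibrium: p* = 94, q* = 289.
Tax on buyers shifts demand to qd = 477 − 2(p + 46) = 385 - 2p.
385 - 2p = -87 + 4p gives seller price ps = 236/3; buyers pay pb = 236/3 + 46 = 374/3.
New quantity: q = 477 − 2(374/3) = 683/3.
Revenue = 46 × 683/3 = 31418/3.

Tax revenue = 31418/3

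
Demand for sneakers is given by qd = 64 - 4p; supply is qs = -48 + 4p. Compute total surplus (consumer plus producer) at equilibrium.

Equilibrium: 64 - 4p = -48 + 4p gives p* = 14, q* = 8.
Demand choke price: p = 16; supply starts at p = 12.
CS = ½(16 − 14)(8) = 8; PS = ½(14 − 12)(8) = 8.

Total surplus = 16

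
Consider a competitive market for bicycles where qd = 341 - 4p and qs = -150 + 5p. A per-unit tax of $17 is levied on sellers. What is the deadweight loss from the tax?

Deadweight loss = 2890/9

Pre-tax equilibrium: p* = 491/9, q* = 1105/9.
Tax on sellers shifts supply to qs = -150 + 5(p − 17) = -235 + 5p.
341 - 4p = -235 + 5p gives buyer price pb = 64; sellers receive ps = 64 − 17 = 47.
New quantity: q = 341 − 4(64) = 85.
DWL = ½ × 17 × (1105/9 − 85) = 2890/9.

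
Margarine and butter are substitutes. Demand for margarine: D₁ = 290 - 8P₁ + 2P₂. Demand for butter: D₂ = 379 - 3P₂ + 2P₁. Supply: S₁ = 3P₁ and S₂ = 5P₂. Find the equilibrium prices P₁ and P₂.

P₁ = 513/14, P₂ = 1583/28

Market 1: 290 - 8P₁ + 2P₂ = 3P₁ → 11P₁ - 2P₂ = 290.
Market 2: 8P₂ - 2P₁ = 379.
Eliminating P₂: 8×(1) + 2×(2) gives 84P₁ = 3078, so P₁ = 513/14.
Back-substitute into (2): P₂ = (379 + 2×513/14) / 8 = 1583/28.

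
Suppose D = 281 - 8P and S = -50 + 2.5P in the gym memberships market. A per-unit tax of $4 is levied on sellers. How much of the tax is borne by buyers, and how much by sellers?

Buyers bear 20/21, sellers bear 64/21

Pre-tax equilibrium: P* = 662/21, Q* = 605/21.
Tax on sellers shifts supply to S = -50 + 2.5(P − 4) = -60 + 2.5P.
281 - 8P = -60 + 2.5P gives buyer price Pb = 682/21; sellers receive Ps = 682/21 − 4 = 598/21.
New quantity: Q = 281 − 8(682/21) = 445/21.
Buyer burden = 682/21 − 662/21 = 20/21; seller burden = 662/21 − 598/21 = 64/21.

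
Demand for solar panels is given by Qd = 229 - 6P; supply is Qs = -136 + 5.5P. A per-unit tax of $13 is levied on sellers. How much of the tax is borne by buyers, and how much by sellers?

Pre-tax equilibrium: P* = 730/23, Q* = 887/23.
Tax on sellers shifts supply to Qs = -136 + 5.5(P − 13) = -207.5 + 5.5P.
229 - 6P = -207.5 + 5.5P gives buyer price Pb = 873/23; sellers receive Ps = 873/23 − 13 = 574/23.
New quantity: Q = 229 − 6(873/23) = 29/23.
Buyer burden = 873/23 − 730/23 = 143/23; seller burden = 730/23 − 574/23 = 156/23.

Buyers bear 143/23, sellers bear 156/23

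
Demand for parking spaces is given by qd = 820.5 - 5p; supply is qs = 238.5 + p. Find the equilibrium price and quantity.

p* = 97, q* = 335.5

Set qd = qs: 820.5 - 5p = 238.5 + p.
582 = 6p, so p* = 97.
q* = 820.5 − 5(97) = 335.5.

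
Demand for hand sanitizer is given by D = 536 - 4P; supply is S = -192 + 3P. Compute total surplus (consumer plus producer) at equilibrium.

Equilibrium: 536 - 4P = -192 + 3P gives P* = 104, Q* = 120.
Demand choke price: P = 134; supply starts at P = 64.
CS = ½(134 − 104)(120) = 1800; PS = ½(104 − 64)(120) = 2400.

Total surplus = 4200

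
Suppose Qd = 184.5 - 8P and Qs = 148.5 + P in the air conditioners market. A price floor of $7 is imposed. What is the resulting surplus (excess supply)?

Equilibrium price would be P* = 4, so the floor at 7 binds.
At P = 7: Qd = 128.5, Qs = 155.5.
Surplus = 155.5 − 128.5 = 27.

Surplus = 27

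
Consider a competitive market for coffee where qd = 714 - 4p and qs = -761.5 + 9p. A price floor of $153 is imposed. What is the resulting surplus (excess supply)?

Surplus = 513.5

Equilibrium price would be p* = 113.5, so the floor at 153 binds.
At p = 153: qd = 102, qs = 615.5.
Surplus = 615.5 − 102 = 513.5.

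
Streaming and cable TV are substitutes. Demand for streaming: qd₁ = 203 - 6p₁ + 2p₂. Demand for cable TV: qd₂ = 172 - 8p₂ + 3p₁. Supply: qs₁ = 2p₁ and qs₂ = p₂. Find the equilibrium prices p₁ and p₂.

p₁ = 2171/66, p₂ = 1985/66

Market 1: 203 - 6p₁ + 2p₂ = 2p₁ → 8p₁ - 2p₂ = 203.
Market 2: 9p₂ - 3p₁ = 172.
Eliminating p₂: 9×(1) + 2×(2) gives 66p₁ = 2171, so p₁ = 2171/66.
Back-substitute into (2): p₂ = (172 + 3×2171/66) / 9 = 1985/66.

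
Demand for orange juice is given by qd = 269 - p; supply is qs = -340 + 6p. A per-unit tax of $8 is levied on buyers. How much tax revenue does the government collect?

Pre-tax equilibrium: p* = 87, q* = 182.
Tax on buyers shifts demand to qd = 269 − 1(p + 8) = 261 - p.
261 - p = -340 + 6p gives seller price ps = 601/7; buyers pay pb = 601/7 + 8 = 657/7.
New quantity: q = 269 − 1(657/7) = 1226/7.
Revenue = 8 × 1226/7 = 9808/7.

Tax revenue = 9808/7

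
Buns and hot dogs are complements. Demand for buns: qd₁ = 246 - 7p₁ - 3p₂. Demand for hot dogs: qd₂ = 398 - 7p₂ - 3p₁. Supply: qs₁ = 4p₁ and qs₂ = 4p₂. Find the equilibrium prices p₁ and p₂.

p₁ = 13.5, p₂ = 32.5

Market 1: 246 - 7p₁ - 3p₂ = 4p₁ → 11p₁ + 3p₂ = 246.
Market 2: 11p₂ + 3p₁ = 398.
Eliminating p₂: 11×(1) − 3×(2) gives 112p₁ = 1512, so p₁ = 13.5.
Back-substitute into (2): p₂ = (398 − 3×13.5) / 11 = 32.5.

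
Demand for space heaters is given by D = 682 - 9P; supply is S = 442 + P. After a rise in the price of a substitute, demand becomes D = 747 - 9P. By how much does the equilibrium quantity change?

ΔQ = 6.5

Original equilibrium: P* = 24, Q* = 466.
New equilibrium: 747 - 9P = 442 + P, so 305 = 10P and P' = 30.5; Q' = 747 − 9(30.5) = 472.5.
Change in quantity: 472.5 − 466 = 6.5.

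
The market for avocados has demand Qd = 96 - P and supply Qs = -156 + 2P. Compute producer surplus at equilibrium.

Producer surplus = 36

Equilibrium: 96 - P = -156 + 2P gives P* = 84, Q* = 12.
Supply starts at P = 78 (where Qs = 0).
PS = ½(84 − 78)(12) = 36.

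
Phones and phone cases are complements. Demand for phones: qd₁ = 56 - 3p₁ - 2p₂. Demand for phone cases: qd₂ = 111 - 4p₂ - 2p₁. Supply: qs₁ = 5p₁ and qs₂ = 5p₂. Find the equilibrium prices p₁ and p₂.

p₁ = 141/34, p₂ = 194/17

Market 1: 56 - 3p₁ - 2p₂ = 5p₁ → 8p₁ + 2p₂ = 56.
Market 2: 9p₂ + 2p₁ = 111.
Eliminating p₂: 9×(1) − 2×(2) gives 68p₁ = 282, so p₁ = 141/34.
Back-substitute into (2): p₂ = (111 − 2×141/34) / 9 = 194/17.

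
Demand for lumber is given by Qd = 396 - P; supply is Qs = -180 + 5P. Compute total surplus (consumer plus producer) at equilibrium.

Equilibrium: 396 - P = -180 + 5P gives P* = 96, Q* = 300.
Demand choke price: P = 396; supply starts at P = 36.
CS = ½(396 − 96)(300) = 45000; PS = ½(96 − 36)(300) = 9000.

Total surplus = 54000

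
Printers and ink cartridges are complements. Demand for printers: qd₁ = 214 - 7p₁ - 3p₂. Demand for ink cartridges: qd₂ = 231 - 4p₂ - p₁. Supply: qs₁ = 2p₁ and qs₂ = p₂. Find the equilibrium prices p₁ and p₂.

Market 1: 214 - 7p₁ - 3p₂ = 2p₁ → 9p₁ + 3p₂ = 214.
Market 2: 5p₂ + p₁ = 231.
Eliminating p₂: 5×(1) − 3×(2) gives 42p₁ = 377, so p₁ = 377/42.
Back-substitute into (2): p₂ = (231 − 1×377/42) / 5 = 1865/42.

p₁ = 377/42, p₂ = 1865/42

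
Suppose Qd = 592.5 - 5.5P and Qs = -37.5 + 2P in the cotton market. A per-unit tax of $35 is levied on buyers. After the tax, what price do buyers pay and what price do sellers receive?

Pre-tax equilibrium: P* = 84, Q* = 130.5.
Tax on buyers shifts demand to Qd = 592.5 − 5.5(P + 35) = 400 - 5.5P.
400 - 5.5P = -37.5 + 2P gives seller price Ps = 175/3; buyers pay Pb = 175/3 + 35 = 280/3.
New quantity: Q = 592.5 − 5.5(280/3) = 475/6.

Buyers pay 280/3, sellers receive 175/3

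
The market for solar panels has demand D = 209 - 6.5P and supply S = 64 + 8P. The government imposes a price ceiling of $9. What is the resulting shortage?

Shortage = 14.5

Equilibrium price would be P* = 10, so the ceiling at 9 binds.
At P = 9: D = 209 − 6.5(9) = 150.5, S = 64 + 8(9) = 136.
Shortage = 150.5 − 136 = 14.5.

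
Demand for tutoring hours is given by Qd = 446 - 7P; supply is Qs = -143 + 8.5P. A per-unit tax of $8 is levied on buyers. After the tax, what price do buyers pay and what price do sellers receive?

Buyers pay 1314/31, sellers receive 1066/31

Pre-tax equilibrium: P* = 38, Q* = 180.
Tax on buyers shifts demand to Qd = 446 − 7(P + 8) = 390 - 7P.
390 - 7P = -143 + 8.5P gives seller price Ps = 1066/31; buyers pay Pb = 1066/31 + 8 = 1314/31.
New quantity: Q = 446 − 7(1314/31) = 4628/31.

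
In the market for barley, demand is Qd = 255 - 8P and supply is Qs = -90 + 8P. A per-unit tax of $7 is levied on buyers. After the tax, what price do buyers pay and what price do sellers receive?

Pre-tax equilibrium: P* = 21.5625, Q* = 82.5.
Tax on buyers shifts demand to Qd = 255 − 8(P + 7) = 199 - 8P.
199 - 8P = -90 + 8P gives seller price Ps = 18.0625; buyers pay Pb = 18.0625 + 7 = 25.0625.
New quantity: Q = 255 − 8(25.0625) = 54.5.

Buyers pay $25.0625, sellers receive $18.0625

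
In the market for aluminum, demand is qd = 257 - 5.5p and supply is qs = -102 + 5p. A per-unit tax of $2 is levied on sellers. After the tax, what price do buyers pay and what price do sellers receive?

Buyers pay 246/7, sellers receive 232/7

Pre-tax equilibrium: p* = 718/21, q* = 1448/21.
Tax on sellers shifts supply to qs = -102 + 5(p − 2) = -112 + 5p.
257 - 5.5p = -112 + 5p gives buyer price pb = 246/7; sellers receive ps = 246/7 − 2 = 232/7.
New quantity: q = 257 − 5.5(246/7) = 446/7.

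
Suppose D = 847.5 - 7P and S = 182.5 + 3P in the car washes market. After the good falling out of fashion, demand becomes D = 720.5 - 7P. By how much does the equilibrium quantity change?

Original equilibrium: P* = 66.5, Q* = 382.
New equilibrium: 720.5 - 7P = 182.5 + 3P, so 538 = 10P and P' = 53.8; Q' = 720.5 − 7(53.8) = 343.9.
Change in quantity: 343.9 − 382 = -38.1.

ΔQ = -38.1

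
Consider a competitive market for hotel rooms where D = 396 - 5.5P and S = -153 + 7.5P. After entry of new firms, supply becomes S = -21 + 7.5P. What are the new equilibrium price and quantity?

Original equilibrium: P* = 549/13, Q* = 4257/26.
New equilibrium: 396 - 5.5P = -21 + 7.5P, so 417 = 13P and P' = 417/13; Q' = 396 − 5.5(417/13) = 5709/26.

P' = 417/13, Q' = 5709/26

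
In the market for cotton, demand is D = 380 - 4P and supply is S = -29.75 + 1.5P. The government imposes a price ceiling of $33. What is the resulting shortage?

Shortage = 228.25

Equilibrium price would be P* = 74.5, so the ceiling at 33 binds.
At P = 33: D = 380 − 4(33) = 248, S = -29.75 + 1.5(33) = 19.75.
Shortage = 248 − 19.75 = 228.25.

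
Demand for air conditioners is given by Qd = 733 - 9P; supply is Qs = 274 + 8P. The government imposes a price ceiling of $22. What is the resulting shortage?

Equilibrium price would be P* = 27, so the ceiling at 22 binds.
At P = 22: Qd = 733 − 9(22) = 535, Qs = 274 + 8(22) = 450.
Shortage = 535 − 450 = 85.

Shortage = 85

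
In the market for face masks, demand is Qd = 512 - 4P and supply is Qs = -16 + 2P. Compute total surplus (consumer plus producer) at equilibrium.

Equilibrium: 512 - 4P = -16 + 2P gives P* = 88, Q* = 160.
Demand choke price: P = 128; supply starts at P = 8.
CS = ½(128 − 88)(160) = 3200; PS = ½(88 − 8)(160) = 6400.

Total surplus = 9600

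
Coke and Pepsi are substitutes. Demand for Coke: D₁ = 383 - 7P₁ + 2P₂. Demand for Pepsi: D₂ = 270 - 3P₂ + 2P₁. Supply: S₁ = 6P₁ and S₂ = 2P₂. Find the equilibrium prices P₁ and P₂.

P₁ = 2455/61, P₂ = 4276/61

Market 1: 383 - 7P₁ + 2P₂ = 6P₁ → 13P₁ - 2P₂ = 383.
Market 2: 5P₂ - 2P₁ = 270.
Eliminating P₂: 5×(1) + 2×(2) gives 61P₁ = 2455, so P₁ = 2455/61.
Back-substitute into (2): P₂ = (270 + 2×2455/61) / 5 = 4276/61.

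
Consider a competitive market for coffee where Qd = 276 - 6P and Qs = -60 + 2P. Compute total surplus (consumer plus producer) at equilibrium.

Total surplus = 192

Equilibrium: 276 - 6P = -60 + 2P gives P* = 42, Q* = 24.
Demand choke price: P = 46; supply starts at P = 30.
CS = ½(46 − 42)(24) = 48; PS = ½(42 − 30)(24) = 144.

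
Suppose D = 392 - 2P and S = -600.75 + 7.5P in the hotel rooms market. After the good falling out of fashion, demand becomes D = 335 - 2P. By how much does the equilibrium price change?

ΔP = -6

Original equilibrium: P* = 104.5, Q* = 183.
New equilibrium: 335 - 2P = -600.75 + 7.5P, so 935.75 = 9.5P and P' = 98.5; Q' = 335 − 2(98.5) = 138.
Change in price: 98.5 − 104.5 = -6.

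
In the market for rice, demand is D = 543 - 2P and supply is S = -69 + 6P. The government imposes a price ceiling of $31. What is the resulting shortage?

Equilibrium price would be P* = 76.5, so the ceiling at 31 binds.
At P = 31: D = 543 − 2(31) = 481, S = -69 + 6(31) = 117.
Shortage = 481 − 117 = 364.

Shortage = 364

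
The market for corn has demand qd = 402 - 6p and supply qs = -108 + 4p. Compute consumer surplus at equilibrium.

Equilibrium: 402 - 6p = -108 + 4p gives p* = 51, q* = 96.
Demand choke price (qd = 0): p = 67.
CS = ½(67 − 51)(96) = 768.

Consumer surplus = 768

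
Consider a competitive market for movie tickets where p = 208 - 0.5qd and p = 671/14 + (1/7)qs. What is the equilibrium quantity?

Set the two price expressions equal: 208 - 0.5q = 671/14 + (1/7)q.
2241/14 = (9/14)q, so q* = 249.
p* = 208 − (0.5)(249) = 83.5.

q* = 249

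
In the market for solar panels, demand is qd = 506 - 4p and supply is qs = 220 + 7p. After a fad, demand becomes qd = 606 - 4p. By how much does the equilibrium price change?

Δp = 100/11

Original equilibrium: p* = 26, q* = 402.
New equilibrium: 606 - 4p = 220 + 7p, so 386 = 11p and p' = 386/11; q' = 606 − 4(386/11) = 5122/11.
Change in price: 386/11 − 26 = 100/11.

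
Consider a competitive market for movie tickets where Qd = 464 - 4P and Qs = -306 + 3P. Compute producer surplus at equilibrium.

Equilibrium: 464 - 4P = -306 + 3P gives P* = 110, Q* = 24.
Supply starts at P = 102 (where Qs = 0).
PS = ½(110 − 102)(24) = 96.

Producer surplus = 96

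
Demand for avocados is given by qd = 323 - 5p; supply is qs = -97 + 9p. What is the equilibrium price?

p* = 30

Set qd = qs: 323 - 5p = -97 + 9p.
420 = 14p, so p* = 30.
q* = 323 − 5(30) = 173.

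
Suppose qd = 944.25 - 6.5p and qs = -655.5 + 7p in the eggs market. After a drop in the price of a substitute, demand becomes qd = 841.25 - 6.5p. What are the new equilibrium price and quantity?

p' = 5987/54, q' = 3256/27

Original equilibrium: p* = 118.5, q* = 174.
New equilibrium: 841.25 - 6.5p = -655.5 + 7p, so 1496.75 = 13.5p and p' = 5987/54; q' = 841.25 − 6.5(5987/54) = 3256/27.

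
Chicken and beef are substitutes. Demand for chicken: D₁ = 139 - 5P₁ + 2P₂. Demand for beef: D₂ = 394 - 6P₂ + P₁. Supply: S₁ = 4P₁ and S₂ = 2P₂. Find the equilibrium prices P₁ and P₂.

Market 1: 139 - 5P₁ + 2P₂ = 4P₁ → 9P₁ - 2P₂ = 139.
Market 2: 8P₂ - P₁ = 394.
Eliminating P₂: 8×(1) + 2×(2) gives 70P₁ = 1900, so P₁ = 190/7.
Back-substitute into (2): P₂ = (394 + 1×190/7) / 8 = 737/14.

P₁ = 190/7, P₂ = 737/14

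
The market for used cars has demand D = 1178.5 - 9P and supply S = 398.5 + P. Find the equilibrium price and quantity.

Set D = S: 1178.5 - 9P = 398.5 + P.
780 = 10P, so P* = 78.
Q* = 1178.5 − 9(78) = 476.5.

P* = 78, Q* = 476.5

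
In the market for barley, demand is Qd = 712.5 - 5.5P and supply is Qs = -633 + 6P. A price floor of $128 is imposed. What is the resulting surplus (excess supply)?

Surplus = 126.5

Equilibrium price would be P* = 117, so the floor at 128 binds.
At P = 128: Qd = 8.5, Qs = 135.
Surplus = 135 − 8.5 = 126.5.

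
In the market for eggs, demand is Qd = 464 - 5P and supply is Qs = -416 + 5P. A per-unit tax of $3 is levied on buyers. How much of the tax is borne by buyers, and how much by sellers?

Buyers bear $1.5, sellers bear $1.5

Pre-tax equilibrium: P* = 88, Q* = 24.
Tax on buyers shifts demand to Qd = 464 − 5(P + 3) = 449 - 5P.
449 - 5P = -416 + 5P gives seller price Ps = 86.5; buyers pay Pb = 86.5 + 3 = 89.5.
New quantity: Q = 464 − 5(89.5) = 16.5.
Buyer burden = 89.5 − 88 = 1.5; seller burden = 88 − 86.5 = 1.5.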